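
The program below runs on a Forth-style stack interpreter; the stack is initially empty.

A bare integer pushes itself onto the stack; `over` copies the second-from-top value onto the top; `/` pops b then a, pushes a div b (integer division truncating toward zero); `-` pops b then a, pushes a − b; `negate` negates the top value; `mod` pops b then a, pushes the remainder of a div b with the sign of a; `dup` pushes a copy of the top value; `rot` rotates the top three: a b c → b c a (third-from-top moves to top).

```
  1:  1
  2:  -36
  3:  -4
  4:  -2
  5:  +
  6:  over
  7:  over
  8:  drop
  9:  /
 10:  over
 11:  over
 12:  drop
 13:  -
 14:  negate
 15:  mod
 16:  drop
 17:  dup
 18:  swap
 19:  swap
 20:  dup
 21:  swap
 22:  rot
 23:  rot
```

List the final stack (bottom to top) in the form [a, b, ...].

1      → 1
-36    → 1 -36
-4     → 1 -36 -4
-2     → 1 -36 -4 -2
+      → 1 -36 -6
over   → 1 -36 -6 -36
over   → 1 -36 -6 -36 -6
drop   → 1 -36 -6 -36
/      → 1 -36 0
over   → 1 -36 0 -36
over   → 1 -36 0 -36 0
drop   → 1 -36 0 -36
-      → 1 -36 36
negate → 1 -36 -36
mod    → 1 0
drop   → 1
dup    → 1 1
swap   → 1 1
swap   → 1 1
dup    → 1 1 1
swap   → 1 1 1
rot    → 1 1 1
rot    → 1 1 1

[1, 1, 1]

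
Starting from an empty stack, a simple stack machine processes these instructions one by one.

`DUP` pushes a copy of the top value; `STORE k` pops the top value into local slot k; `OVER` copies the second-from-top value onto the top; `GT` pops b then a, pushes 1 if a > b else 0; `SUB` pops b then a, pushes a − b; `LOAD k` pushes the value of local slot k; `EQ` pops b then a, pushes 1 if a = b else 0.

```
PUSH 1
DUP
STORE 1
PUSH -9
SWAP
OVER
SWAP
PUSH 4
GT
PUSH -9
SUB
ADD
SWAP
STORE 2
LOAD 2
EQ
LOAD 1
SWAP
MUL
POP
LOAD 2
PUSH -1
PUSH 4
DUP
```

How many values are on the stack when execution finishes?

PUSH 1  -> 1
DUP     -> 1 1
STORE 1 -> 1
PUSH -9 -> 1 -9
SWAP    -> -9 1
OVER    -> -9 1 -9
SWAP    -> -9 -9 1
PUSH 4  -> -9 -9 1 4
GT      -> -9 -9 0
PUSH -9 -> -9 -9 0 -9
SUB     -> -9 -9 9
ADD     -> -9 0
SWAP    -> 0 -9
STORE 2 -> 0
LOAD 2  -> 0 -9
EQ      -> 0
LOAD 1  -> 0 1
SWAP    -> 1 0
MUL     -> 0
POP     -> (empty)
LOAD 2  -> -9
PUSH -1 -> -9 -1
PUSH 4  -> -9 -1 4
DUP     -> -9 -1 4 4

4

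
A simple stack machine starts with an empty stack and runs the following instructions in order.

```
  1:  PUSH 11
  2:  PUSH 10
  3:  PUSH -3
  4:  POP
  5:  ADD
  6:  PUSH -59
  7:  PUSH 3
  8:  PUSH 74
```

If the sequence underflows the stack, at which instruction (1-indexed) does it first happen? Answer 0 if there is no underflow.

PUSH 11  → [11]
PUSH 10  → [11, 10]
PUSH -3  → [11, 10, -3]
POP      → [11, 10]
ADD      → [21]
PUSH -59 → [21, -59]
PUSH 3   → [21, -59, 3]
PUSH 74  → [21, -59, 3, 74]

0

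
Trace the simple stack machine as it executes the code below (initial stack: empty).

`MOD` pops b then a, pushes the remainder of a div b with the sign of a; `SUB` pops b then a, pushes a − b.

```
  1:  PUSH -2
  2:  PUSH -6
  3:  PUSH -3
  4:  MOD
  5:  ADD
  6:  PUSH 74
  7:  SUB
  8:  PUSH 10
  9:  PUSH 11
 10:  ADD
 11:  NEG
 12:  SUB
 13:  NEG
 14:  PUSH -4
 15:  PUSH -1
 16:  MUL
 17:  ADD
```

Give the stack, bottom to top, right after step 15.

PUSH -2  [-2]
PUSH -6  [-2, -6]
PUSH -3  [-2, -6, -3]
MOD      [-2, 0]
ADD      [-2]
PUSH 74  [-2, 74]
SUB      [-76]
PUSH 10  [-76, 10]
PUSH 11  [-76, 10, 11]
ADD      [-76, 21]
NEG      [-76, -21]
SUB      [-55]
NEG      [55]
PUSH -4  [55, -4]
PUSH -1  [55, -4, -1]

[55, -4, -1]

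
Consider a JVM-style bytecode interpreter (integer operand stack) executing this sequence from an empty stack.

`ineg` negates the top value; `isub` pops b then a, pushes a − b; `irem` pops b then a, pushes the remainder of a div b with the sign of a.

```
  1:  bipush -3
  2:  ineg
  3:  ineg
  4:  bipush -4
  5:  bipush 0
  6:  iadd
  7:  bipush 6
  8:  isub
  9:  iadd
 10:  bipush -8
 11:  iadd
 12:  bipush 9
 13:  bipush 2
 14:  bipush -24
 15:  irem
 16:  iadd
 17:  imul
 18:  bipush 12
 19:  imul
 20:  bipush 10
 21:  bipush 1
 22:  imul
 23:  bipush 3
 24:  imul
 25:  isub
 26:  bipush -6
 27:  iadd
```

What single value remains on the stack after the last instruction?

bipush -3  -> [-3]
ineg       -> [3]
ineg       -> [-3]
bipush -4  -> [-3, -4]
bipush 0   -> [-3, -4, 0]
iadd       -> [-3, -4]
bipush 6   -> [-3, -4, 6]
isub       -> [-3, -10]
iadd       -> [-13]
bipush -8  -> [-13, -8]
iadd       -> [-21]
bipush 9   -> [-21, 9]
bipush 2   -> [-21, 9, 2]
bipush -24 -> [-21, 9, 2, -24]
irem       -> [-21, 9, 2]
iadd       -> [-21, 11]
imul       -> [-231]
bipush 12  -> [-231, 12]
imul       -> [-2772]
bipush 10  -> [-2772, 10]
bipush 1   -> [-2772, 10, 1]
imul       -> [-2772, 10]
bipush 3   -> [-2772, 10, 3]
imul       -> [-2772, 30]
isub       -> [-2802]
bipush -6  -> [-2802, -6]
iadd       -> [-2808]

-2808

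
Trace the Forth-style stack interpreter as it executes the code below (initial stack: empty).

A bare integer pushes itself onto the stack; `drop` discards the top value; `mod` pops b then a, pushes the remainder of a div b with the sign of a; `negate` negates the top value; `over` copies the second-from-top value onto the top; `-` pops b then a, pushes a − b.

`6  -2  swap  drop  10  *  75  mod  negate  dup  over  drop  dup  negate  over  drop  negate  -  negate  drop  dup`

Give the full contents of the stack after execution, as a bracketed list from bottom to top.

6      : [6]
-2     : [6, -2]
swap   : [-2, 6]
drop   : [-2]
10     : [-2, 10]
*      : [-20]
75     : [-20, 75]
mod    : [-20]
negate : [20]
dup    : [20, 20]
over   : [20, 20, 20]
drop   : [20, 20]
dup    : [20, 20, 20]
negate : [20, 20, -20]
over   : [20, 20, -20, 20]
drop   : [20, 20, -20]
negate : [20, 20, 20]
-      : [20, 0]
negate : [20, 0]
drop   : [20]
dup    : [20, 20]

[20, 20]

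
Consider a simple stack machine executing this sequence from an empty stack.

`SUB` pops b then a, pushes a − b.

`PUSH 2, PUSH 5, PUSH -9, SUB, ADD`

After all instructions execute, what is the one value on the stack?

PUSH 2  : 2
PUSH 5  : 2 5
PUSH -9 : 2 5 -9
SUB     : 2 14
ADD     : 16

16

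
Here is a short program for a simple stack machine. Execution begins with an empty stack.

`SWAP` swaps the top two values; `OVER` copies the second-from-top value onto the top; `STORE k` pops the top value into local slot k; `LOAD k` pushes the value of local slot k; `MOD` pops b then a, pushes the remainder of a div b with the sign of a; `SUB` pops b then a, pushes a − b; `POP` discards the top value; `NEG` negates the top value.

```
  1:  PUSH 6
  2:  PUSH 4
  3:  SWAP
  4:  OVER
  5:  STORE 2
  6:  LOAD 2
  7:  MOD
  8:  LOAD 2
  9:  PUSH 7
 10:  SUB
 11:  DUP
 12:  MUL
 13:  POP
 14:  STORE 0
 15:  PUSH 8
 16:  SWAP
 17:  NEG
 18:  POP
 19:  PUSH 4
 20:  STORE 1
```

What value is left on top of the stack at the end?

PUSH 6  → 6
PUSH 4  → 6 4
SWAP    → 4 6
OVER    → 4 6 4
STORE 2 → 4 6
LOAD 2  → 4 6 4
MOD     → 4 2
LOAD 2  → 4 2 4
PUSH 7  → 4 2 4 7
SUB     → 4 2 -3
DUP     → 4 2 -3 -3
MUL     → 4 2 9
POP     → 4 2
STORE 0 → 4
PUSH 8  → 4 8
SWAP    → 8 4
NEG     → 8 -4
POP     → 8
PUSH 4  → 8 4
STORE 1 → 8

8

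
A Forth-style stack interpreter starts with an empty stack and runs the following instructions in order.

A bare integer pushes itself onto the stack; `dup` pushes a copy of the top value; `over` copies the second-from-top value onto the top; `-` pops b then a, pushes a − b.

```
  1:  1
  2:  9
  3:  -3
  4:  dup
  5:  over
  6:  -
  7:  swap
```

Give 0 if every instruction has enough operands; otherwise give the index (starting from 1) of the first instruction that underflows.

0

1    -> 1
9    -> 1 9
-3   -> 1 9 -3
dup  -> 1 9 -3 -3
over -> 1 9 -3 -3 -3
-    -> 1 9 -3 0
swap -> 1 9 0 -3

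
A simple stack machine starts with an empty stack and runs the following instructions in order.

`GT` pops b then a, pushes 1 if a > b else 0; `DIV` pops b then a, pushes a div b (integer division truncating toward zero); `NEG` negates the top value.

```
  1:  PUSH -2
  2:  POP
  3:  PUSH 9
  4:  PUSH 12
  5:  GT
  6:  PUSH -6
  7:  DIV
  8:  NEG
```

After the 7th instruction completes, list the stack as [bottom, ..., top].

PUSH -2 : -2
POP     : (empty)
PUSH 9  : 9
PUSH 12 : 9 12
GT      : 0
PUSH -6 : 0 -6
DIV     : 0

[0]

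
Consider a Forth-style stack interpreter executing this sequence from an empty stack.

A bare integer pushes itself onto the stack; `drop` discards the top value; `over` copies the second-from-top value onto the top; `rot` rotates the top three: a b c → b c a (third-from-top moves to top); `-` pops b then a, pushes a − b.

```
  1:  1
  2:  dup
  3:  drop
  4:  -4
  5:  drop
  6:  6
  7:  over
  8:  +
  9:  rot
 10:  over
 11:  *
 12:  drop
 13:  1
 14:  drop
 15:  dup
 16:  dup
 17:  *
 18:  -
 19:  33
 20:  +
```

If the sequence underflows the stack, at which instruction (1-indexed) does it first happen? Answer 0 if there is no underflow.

9

1     1
dup   1 1
drop  1
-4    1 -4
drop  1
6     1 6
over  1 6 1
+     1 7
rot  — needs 3 operands, stack has 2 → underflow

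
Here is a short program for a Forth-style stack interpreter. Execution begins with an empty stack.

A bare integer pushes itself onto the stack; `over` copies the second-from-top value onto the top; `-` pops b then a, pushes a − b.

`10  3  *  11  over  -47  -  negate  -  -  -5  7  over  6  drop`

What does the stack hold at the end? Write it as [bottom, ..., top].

10     -> 10
3      -> 10 3
*      -> 30
11     -> 30 11
over   -> 30 11 30
-47    -> 30 11 30 -47
-      -> 30 11 77
negate -> 30 11 -77
-      -> 30 88
-      -> -58
-5     -> -58 -5
7      -> -58 -5 7
over   -> -58 -5 7 -5
6      -> -58 -5 7 -5 6
drop   -> -58 -5 7 -5

[-58, -5, 7, -5]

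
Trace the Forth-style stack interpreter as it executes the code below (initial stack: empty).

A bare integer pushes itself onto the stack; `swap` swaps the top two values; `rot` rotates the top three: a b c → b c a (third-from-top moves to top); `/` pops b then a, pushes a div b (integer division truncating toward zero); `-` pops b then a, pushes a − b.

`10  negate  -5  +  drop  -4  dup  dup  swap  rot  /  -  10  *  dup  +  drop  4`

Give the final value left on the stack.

4

10     -> [10]
negate -> [-10]
-5     -> [-10, -5]
+      -> [-15]
drop   -> []
-4     -> [-4]
dup    -> [-4, -4]
dup    -> [-4, -4, -4]
swap   -> [-4, -4, -4]
rot    -> [-4, -4, -4]
/      -> [-4, 1]
-      -> [-5]
10     -> [-5, 10]
*      -> [-50]
dup    -> [-50, -50]
+      -> [-100]
drop   -> []
4      -> [4]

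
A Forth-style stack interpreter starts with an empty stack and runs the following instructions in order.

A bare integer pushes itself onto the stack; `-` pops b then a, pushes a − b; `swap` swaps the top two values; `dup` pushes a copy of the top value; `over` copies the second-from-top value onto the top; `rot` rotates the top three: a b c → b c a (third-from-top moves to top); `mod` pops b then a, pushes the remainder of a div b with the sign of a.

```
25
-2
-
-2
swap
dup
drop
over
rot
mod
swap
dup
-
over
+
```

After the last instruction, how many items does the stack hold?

25   : 25
-2   : 25 -2
-    : 27
-2   : 27 -2
swap : -2 27
dup  : -2 27 27
drop : -2 27
over : -2 27 -2
rot  : 27 -2 -2
mod  : 27 0
swap : 0 27
dup  : 0 27 27
-    : 0 0
over : 0 0 0
+    : 0 0

2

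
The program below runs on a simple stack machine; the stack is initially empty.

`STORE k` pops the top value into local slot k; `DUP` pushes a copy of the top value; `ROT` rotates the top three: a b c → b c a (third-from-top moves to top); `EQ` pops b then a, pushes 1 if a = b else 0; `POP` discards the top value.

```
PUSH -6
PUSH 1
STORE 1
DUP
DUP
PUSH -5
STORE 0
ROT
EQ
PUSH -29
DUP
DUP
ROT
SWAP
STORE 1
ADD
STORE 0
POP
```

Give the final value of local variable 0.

-58

PUSH -6  → -6
PUSH 1   → -6 1
STORE 1  → -6
DUP      → -6 -6
DUP      → -6 -6 -6
PUSH -5  → -6 -6 -6 -5
STORE 0  → -6 -6 -6
ROT      → -6 -6 -6
EQ       → -6 1
PUSH -29 → -6 1 -29
DUP      → -6 1 -29 -29
DUP      → -6 1 -29 -29 -29
ROT      → -6 1 -29 -29 -29
SWAP     → -6 1 -29 -29 -29
STORE 1  → -6 1 -29 -29
ADD      → -6 1 -58
STORE 0  → -6 1
POP      → -6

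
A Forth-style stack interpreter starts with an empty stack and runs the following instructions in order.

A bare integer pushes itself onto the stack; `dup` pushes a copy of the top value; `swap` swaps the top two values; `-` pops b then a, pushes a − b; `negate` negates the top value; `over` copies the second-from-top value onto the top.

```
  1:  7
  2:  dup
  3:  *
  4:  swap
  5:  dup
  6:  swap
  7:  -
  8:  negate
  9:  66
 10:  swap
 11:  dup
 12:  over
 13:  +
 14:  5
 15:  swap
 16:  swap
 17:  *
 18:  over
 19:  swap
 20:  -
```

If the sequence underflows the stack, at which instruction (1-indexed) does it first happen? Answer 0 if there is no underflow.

4

7    [7]
dup  [7, 7]
*    [49]
swap  — needs 2 operands, stack has 1 → underflow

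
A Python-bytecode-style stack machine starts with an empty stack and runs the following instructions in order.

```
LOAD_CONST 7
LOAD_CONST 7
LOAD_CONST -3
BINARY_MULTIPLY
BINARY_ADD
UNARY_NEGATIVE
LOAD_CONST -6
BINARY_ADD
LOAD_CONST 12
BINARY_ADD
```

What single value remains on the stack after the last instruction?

20

LOAD_CONST 7    -> 7
LOAD_CONST 7    -> 7 7
LOAD_CONST -3   -> 7 7 -3
BINARY_MULTIPLY -> 7 -21
BINARY_ADD      -> -14
UNARY_NEGATIVE  -> 14
LOAD_CONST -6   -> 14 -6
BINARY_ADD      -> 8
LOAD_CONST 12   -> 8 12
BINARY_ADD      -> 20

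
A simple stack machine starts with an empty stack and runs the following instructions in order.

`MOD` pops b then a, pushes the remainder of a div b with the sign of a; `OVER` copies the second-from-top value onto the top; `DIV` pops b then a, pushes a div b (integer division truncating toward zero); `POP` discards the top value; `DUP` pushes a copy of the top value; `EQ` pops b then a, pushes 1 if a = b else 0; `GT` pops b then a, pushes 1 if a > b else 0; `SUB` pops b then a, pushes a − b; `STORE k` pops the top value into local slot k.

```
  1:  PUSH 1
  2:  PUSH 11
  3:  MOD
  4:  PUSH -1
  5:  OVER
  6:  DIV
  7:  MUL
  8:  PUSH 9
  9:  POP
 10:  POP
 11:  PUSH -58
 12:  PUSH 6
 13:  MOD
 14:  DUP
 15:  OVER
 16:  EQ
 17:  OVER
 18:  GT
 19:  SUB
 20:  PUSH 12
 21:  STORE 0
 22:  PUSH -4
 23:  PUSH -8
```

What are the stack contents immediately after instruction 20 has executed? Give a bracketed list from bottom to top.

PUSH 1   : [1]
PUSH 11  : [1, 11]
MOD      : [1]
PUSH -1  : [1, -1]
OVER     : [1, -1, 1]
DIV      : [1, -1]
MUL      : [-1]
PUSH 9   : [-1, 9]
POP      : [-1]
POP      : []
PUSH -58 : [-58]
PUSH 6   : [-58, 6]
MOD      : [-4]
DUP      : [-4, -4]
OVER     : [-4, -4, -4]
EQ       : [-4, 1]
OVER     : [-4, 1, -4]
GT       : [-4, 1]
SUB      : [-5]
PUSH 12  : [-5, 12]

[-5, 12]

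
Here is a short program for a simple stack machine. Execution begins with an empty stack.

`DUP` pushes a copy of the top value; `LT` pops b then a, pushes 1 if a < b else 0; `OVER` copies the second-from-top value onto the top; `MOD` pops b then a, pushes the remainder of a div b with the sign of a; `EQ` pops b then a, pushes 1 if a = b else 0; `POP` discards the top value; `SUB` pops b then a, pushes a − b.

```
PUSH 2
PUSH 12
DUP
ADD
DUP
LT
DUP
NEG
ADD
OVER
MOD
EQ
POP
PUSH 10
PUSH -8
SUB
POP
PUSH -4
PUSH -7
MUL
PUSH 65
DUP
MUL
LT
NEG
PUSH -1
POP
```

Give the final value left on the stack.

-1

PUSH 2  : [2]
PUSH 12 : [2, 12]
DUP     : [2, 12, 12]
ADD     : [2, 24]
DUP     : [2, 24, 24]
LT      : [2, 0]
DUP     : [2, 0, 0]
NEG     : [2, 0, 0]
ADD     : [2, 0]
OVER    : [2, 0, 2]
MOD     : [2, 0]
EQ      : [0]
POP     : []
PUSH 10 : [10]
PUSH -8 : [10, -8]
SUB     : [18]
POP     : []
PUSH -4 : [-4]
PUSH -7 : [-4, -7]
MUL     : [28]
PUSH 65 : [28, 65]
DUP     : [28, 65, 65]
MUL     : [28, 4225]
LT      : [1]
NEG     : [-1]
PUSH -1 : [-1, -1]
POP     : [-1]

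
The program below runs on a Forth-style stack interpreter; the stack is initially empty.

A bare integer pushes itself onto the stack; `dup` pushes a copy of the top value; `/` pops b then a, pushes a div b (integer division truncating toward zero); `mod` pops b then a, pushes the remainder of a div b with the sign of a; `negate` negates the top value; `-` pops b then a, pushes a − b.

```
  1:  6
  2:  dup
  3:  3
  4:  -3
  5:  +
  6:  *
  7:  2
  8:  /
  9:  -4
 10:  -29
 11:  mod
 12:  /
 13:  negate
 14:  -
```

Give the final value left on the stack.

6

6      -> [6]
dup    -> [6, 6]
3      -> [6, 6, 3]
-3     -> [6, 6, 3, -3]
+      -> [6, 6, 0]
*      -> [6, 0]
2      -> [6, 0, 2]
/      -> [6, 0]
-4     -> [6, 0, -4]
-29    -> [6, 0, -4, -29]
mod    -> [6, 0, -4]
/      -> [6, 0]
negate -> [6, 0]
-      -> [6]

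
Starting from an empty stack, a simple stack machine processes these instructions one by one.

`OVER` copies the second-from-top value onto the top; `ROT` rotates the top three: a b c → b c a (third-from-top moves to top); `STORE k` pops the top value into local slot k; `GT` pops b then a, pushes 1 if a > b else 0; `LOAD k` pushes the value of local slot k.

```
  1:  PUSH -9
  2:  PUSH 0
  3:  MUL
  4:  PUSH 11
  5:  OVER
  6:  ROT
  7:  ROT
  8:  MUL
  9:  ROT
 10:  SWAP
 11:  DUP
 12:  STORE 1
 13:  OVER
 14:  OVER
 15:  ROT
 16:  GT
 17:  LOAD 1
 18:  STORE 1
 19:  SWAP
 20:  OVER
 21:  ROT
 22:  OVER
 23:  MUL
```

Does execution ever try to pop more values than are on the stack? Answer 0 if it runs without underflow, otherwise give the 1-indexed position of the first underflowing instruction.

9

PUSH -9  [-9]
PUSH 0   [-9, 0]
MUL      [0]
PUSH 11  [0, 11]
OVER     [0, 11, 0]
ROT      [11, 0, 0]
ROT      [0, 0, 11]
MUL      [0, 0]
ROT  — needs 3 operands, stack has 2 → underflow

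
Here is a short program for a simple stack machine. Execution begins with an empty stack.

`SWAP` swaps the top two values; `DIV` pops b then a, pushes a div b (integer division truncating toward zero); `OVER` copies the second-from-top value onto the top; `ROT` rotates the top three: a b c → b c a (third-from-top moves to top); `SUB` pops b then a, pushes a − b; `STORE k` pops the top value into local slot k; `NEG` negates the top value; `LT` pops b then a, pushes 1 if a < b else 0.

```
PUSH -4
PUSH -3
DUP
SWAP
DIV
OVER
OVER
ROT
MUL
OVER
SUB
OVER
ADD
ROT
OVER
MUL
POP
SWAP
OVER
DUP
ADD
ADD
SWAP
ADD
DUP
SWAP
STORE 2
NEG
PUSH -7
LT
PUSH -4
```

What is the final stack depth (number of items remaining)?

PUSH -4  [-4]
PUSH -3  [-4, -3]
DUP      [-4, -3, -3]
SWAP     [-4, -3, -3]
DIV      [-4, 1]
OVER     [-4, 1, -4]
OVER     [-4, 1, -4, 1]
ROT      [-4, -4, 1, 1]
MUL      [-4, -4, 1]
OVER     [-4, -4, 1, -4]
SUB      [-4, -4, 5]
OVER     [-4, -4, 5, -4]
ADD      [-4, -4, 1]
ROT      [-4, 1, -4]
OVER     [-4, 1, -4, 1]
MUL      [-4, 1, -4]
POP      [-4, 1]
SWAP     [1, -4]
OVER     [1, -4, 1]
DUP      [1, -4, 1, 1]
ADD      [1, -4, 2]
ADD      [1, -2]
SWAP     [-2, 1]
ADD      [-1]
DUP      [-1, -1]
SWAP     [-1, -1]
STORE 2  [-1]
NEG      [1]
PUSH -7  [1, -7]
LT       [0]
PUSH -4  [0, -4]

2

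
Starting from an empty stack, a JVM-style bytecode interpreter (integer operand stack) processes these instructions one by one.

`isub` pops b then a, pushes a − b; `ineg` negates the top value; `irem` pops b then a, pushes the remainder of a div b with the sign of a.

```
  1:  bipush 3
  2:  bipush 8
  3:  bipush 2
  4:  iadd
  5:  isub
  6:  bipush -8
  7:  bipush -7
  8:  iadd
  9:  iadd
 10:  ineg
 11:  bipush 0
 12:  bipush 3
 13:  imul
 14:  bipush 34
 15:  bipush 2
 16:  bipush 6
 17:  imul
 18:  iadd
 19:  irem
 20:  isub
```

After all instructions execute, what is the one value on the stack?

bipush 3   3
bipush 8   3 8
bipush 2   3 8 2
iadd       3 10
isub       -7
bipush -8  -7 -8
bipush -7  -7 -8 -7
iadd       -7 -15
iadd       -22
ineg       22
bipush 0   22 0
bipush 3   22 0 3
imul       22 0
bipush 34  22 0 34
bipush 2   22 0 34 2
bipush 6   22 0 34 2 6
imul       22 0 34 12
iadd       22 0 46
irem       22 0
isub       22

22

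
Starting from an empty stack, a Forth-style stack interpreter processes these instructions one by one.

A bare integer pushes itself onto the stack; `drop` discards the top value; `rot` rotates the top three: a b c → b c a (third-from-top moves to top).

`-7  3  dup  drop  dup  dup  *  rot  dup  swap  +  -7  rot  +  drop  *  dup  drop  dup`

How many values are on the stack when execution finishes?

2

-7   : [-7]
3    : [-7, 3]
dup  : [-7, 3, 3]
drop : [-7, 3]
dup  : [-7, 3, 3]
dup  : [-7, 3, 3, 3]
*    : [-7, 3, 9]
rot  : [3, 9, -7]
dup  : [3, 9, -7, -7]
swap : [3, 9, -7, -7]
+    : [3, 9, -14]
-7   : [3, 9, -14, -7]
rot  : [3, -14, -7, 9]
+    : [3, -14, 2]
drop : [3, -14]
*    : [-42]
dup  : [-42, -42]
drop : [-42]
dup  : [-42, -42]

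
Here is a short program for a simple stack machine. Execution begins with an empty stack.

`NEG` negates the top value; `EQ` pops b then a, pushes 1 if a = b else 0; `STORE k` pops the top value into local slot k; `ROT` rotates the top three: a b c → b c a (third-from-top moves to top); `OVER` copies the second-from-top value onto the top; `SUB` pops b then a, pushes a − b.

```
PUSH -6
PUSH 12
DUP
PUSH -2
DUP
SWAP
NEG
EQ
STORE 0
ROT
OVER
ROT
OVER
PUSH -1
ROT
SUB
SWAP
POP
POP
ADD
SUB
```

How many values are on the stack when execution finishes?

1

PUSH -6 : -6
PUSH 12 : -6 12
DUP     : -6 12 12
PUSH -2 : -6 12 12 -2
DUP     : -6 12 12 -2 -2
SWAP    : -6 12 12 -2 -2
NEG     : -6 12 12 -2 2
EQ      : -6 12 12 0
STORE 0 : -6 12 12
ROT     : 12 12 -6
OVER    : 12 12 -6 12
ROT     : 12 -6 12 12
OVER    : 12 -6 12 12 12
PUSH -1 : 12 -6 12 12 12 -1
ROT     : 12 -6 12 12 -1 12
SUB     : 12 -6 12 12 -13
SWAP    : 12 -6 12 -13 12
POP     : 12 -6 12 -13
POP     : 12 -6 12
ADD     : 12 6
SUB     : 6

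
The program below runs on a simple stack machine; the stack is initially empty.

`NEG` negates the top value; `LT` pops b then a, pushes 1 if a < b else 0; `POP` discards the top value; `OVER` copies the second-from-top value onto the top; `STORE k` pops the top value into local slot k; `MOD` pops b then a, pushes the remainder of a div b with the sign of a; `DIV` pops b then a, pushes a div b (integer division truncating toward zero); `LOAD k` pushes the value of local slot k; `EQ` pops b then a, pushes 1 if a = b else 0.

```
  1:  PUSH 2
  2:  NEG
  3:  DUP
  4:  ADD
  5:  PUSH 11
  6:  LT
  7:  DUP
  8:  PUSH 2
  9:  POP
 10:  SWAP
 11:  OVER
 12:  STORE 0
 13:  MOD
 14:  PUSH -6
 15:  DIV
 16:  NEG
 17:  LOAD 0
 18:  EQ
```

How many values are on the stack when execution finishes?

PUSH 2  -> [2]
NEG     -> [-2]
DUP     -> [-2, -2]
ADD     -> [-4]
PUSH 11 -> [-4, 11]
LT      -> [1]
DUP     -> [1, 1]
PUSH 2  -> [1, 1, 2]
POP     -> [1, 1]
SWAP    -> [1, 1]
OVER    -> [1, 1, 1]
STORE 0 -> [1, 1]
MOD     -> [0]
PUSH -6 -> [0, -6]
DIV     -> [0]
NEG     -> [0]
LOAD 0  -> [0, 1]
EQ      -> [0]

1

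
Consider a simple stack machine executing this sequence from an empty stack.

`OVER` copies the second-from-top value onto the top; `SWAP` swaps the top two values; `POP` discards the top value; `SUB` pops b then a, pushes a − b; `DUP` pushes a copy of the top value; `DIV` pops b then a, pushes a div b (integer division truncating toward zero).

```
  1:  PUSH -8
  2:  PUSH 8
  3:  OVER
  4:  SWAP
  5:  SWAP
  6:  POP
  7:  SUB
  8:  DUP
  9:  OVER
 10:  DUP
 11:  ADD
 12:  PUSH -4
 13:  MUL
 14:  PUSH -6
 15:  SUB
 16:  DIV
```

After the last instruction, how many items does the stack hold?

PUSH -8 → [-8]
PUSH 8  → [-8, 8]
OVER    → [-8, 8, -8]
SWAP    → [-8, -8, 8]
SWAP    → [-8, 8, -8]
POP     → [-8, 8]
SUB     → [-16]
DUP     → [-16, -16]
OVER    → [-16, -16, -16]
DUP     → [-16, -16, -16, -16]
ADD     → [-16, -16, -32]
PUSH -4 → [-16, -16, -32, -4]
MUL     → [-16, -16, 128]
PUSH -6 → [-16, -16, 128, -6]
SUB     → [-16, -16, 134]
DIV     → [-16, 0]

2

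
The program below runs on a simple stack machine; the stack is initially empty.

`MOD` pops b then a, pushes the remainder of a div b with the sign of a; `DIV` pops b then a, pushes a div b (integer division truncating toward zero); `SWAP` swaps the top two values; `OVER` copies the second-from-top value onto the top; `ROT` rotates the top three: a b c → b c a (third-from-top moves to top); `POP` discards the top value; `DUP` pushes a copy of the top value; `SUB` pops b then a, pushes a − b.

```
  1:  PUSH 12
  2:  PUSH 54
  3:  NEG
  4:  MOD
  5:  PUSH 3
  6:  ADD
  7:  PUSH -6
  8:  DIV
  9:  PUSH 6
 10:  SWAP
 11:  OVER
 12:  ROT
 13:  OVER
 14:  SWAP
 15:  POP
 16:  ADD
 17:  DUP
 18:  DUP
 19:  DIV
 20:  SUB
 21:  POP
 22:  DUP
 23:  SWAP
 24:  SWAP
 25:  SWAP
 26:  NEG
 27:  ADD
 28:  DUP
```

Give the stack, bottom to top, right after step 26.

PUSH 12 → [12]
PUSH 54 → [12, 54]
NEG     → [12, -54]
MOD     → [12]
PUSH 3  → [12, 3]
ADD     → [15]
PUSH -6 → [15, -6]
DIV     → [-2]
PUSH 6  → [-2, 6]
SWAP    → [6, -2]
OVER    → [6, -2, 6]
ROT     → [-2, 6, 6]
OVER    → [-2, 6, 6, 6]
SWAP    → [-2, 6, 6, 6]
POP     → [-2, 6, 6]
ADD     → [-2, 12]
DUP     → [-2, 12, 12]
DUP     → [-2, 12, 12, 12]
DIV     → [-2, 12, 1]
SUB     → [-2, 11]
POP     → [-2]
DUP     → [-2, -2]
SWAP    → [-2, -2]
SWAP    → [-2, -2]
SWAP    → [-2, -2]
NEG     → [-2, 2]

[-2, 2]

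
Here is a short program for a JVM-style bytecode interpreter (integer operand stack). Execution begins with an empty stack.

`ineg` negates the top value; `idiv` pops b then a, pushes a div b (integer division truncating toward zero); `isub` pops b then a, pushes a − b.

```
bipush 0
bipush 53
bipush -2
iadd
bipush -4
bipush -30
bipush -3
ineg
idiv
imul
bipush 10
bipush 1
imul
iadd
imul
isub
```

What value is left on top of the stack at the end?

-2550

bipush 0    0
bipush 53   0 53
bipush -2   0 53 -2
iadd        0 51
bipush -4   0 51 -4
bipush -30  0 51 -4 -30
bipush -3   0 51 -4 -30 -3
ineg        0 51 -4 -30 3
idiv        0 51 -4 -10
imul        0 51 40
bipush 10   0 51 40 10
bipush 1    0 51 40 10 1
imul        0 51 40 10
iadd        0 51 50
imul        0 2550
isub        -2550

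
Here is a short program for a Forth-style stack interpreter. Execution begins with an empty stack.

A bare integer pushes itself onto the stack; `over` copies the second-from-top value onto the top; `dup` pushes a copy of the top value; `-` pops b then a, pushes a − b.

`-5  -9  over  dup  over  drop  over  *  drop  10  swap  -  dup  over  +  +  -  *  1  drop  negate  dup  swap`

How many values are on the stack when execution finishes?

-5      [-5]
-9      [-5, -9]
over    [-5, -9, -5]
dup     [-5, -9, -5, -5]
over    [-5, -9, -5, -5, -5]
drop    [-5, -9, -5, -5]
over    [-5, -9, -5, -5, -5]
*       [-5, -9, -5, 25]
drop    [-5, -9, -5]
10      [-5, -9, -5, 10]
swap    [-5, -9, 10, -5]
-       [-5, -9, 15]
dup     [-5, -9, 15, 15]
over    [-5, -9, 15, 15, 15]
+       [-5, -9, 15, 30]
+       [-5, -9, 45]
-       [-5, -54]
*       [270]
1       [270, 1]
drop    [270]
negate  [-270]
dup     [-270, -270]
swap    [-270, -270]

2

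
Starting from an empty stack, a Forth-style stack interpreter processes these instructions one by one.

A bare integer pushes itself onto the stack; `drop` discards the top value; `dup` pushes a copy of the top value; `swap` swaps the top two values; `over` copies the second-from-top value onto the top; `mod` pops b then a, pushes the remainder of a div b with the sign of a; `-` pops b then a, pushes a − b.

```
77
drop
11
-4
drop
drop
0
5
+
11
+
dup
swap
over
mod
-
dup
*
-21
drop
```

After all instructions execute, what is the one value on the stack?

77    77
drop  (empty)
11    11
-4    11 -4
drop  11
drop  (empty)
0     0
5     0 5
+     5
11    5 11
+     16
dup   16 16
swap  16 16
over  16 16 16
mod   16 0
-     16
dup   16 16
*     256
-21   256 -21
drop  256

256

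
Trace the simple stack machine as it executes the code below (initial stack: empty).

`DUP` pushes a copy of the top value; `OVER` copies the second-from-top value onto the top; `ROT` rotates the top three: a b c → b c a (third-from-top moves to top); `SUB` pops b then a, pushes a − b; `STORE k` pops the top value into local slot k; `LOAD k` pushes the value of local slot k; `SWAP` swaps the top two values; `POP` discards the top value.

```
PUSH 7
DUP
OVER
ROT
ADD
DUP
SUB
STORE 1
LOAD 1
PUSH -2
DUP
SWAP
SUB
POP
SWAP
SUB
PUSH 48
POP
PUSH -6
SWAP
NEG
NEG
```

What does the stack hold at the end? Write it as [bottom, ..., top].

[-6, -7]

PUSH 7   7
DUP      7 7
OVER     7 7 7
ROT      7 7 7
ADD      7 14
DUP      7 14 14
SUB      7 0
STORE 1  7
LOAD 1   7 0
PUSH -2  7 0 -2
DUP      7 0 -2 -2
SWAP     7 0 -2 -2
SUB      7 0 0
POP      7 0
SWAP     0 7
SUB      -7
PUSH 48  -7 48
POP      -7
PUSH -6  -7 -6
SWAP     -6 -7
NEG      -6 7
NEG      -6 -7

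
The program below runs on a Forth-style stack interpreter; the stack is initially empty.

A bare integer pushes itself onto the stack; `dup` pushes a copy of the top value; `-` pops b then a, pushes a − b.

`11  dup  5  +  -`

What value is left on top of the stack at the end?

11   11
dup  11 11
5    11 11 5
+    11 16
-    -5

-5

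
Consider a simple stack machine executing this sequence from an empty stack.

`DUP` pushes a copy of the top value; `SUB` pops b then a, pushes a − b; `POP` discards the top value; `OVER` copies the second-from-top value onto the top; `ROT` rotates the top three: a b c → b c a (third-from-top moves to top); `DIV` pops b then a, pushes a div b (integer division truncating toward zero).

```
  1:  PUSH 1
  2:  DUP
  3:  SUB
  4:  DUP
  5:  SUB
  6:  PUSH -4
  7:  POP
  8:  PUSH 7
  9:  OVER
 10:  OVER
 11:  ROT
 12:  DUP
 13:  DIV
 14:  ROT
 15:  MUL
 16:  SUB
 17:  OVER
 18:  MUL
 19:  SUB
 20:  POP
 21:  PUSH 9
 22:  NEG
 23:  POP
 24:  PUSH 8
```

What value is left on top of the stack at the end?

8

PUSH 1   1
DUP      1 1
SUB      0
DUP      0 0
SUB      0
PUSH -4  0 -4
POP      0
PUSH 7   0 7
OVER     0 7 0
OVER     0 7 0 7
ROT      0 0 7 7
DUP      0 0 7 7 7
DIV      0 0 7 1
ROT      0 7 1 0
MUL      0 7 0
SUB      0 7
OVER     0 7 0
MUL      0 0
SUB      0
POP      (empty)
PUSH 9   9
NEG      -9
POP      (empty)
PUSH 8   8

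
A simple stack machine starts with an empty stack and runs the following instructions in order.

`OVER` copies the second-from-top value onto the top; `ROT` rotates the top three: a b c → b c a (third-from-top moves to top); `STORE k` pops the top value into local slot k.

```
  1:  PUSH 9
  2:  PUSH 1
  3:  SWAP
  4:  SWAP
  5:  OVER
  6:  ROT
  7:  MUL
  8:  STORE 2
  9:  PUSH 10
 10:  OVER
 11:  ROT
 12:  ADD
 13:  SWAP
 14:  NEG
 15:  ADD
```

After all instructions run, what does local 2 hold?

PUSH 9  : [9]
PUSH 1  : [9, 1]
SWAP    : [1, 9]
SWAP    : [9, 1]
OVER    : [9, 1, 9]
ROT     : [1, 9, 9]
MUL     : [1, 81]
STORE 2 : [1]
PUSH 10 : [1, 10]
OVER    : [1, 10, 1]
ROT     : [10, 1, 1]
ADD     : [10, 2]
SWAP    : [2, 10]
NEG     : [2, -10]
ADD     : [-8]

81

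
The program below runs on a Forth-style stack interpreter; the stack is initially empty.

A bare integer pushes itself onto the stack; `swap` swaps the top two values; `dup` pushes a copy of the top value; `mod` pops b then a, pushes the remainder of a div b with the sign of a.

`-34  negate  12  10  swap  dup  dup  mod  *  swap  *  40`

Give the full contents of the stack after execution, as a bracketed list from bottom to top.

-34    -> -34
negate -> 34
12     -> 34 12
10     -> 34 12 10
swap   -> 34 10 12
dup    -> 34 10 12 12
dup    -> 34 10 12 12 12
mod    -> 34 10 12 0
*      -> 34 10 0
swap   -> 34 0 10
*      -> 34 0
40     -> 34 0 40

[34, 0, 40]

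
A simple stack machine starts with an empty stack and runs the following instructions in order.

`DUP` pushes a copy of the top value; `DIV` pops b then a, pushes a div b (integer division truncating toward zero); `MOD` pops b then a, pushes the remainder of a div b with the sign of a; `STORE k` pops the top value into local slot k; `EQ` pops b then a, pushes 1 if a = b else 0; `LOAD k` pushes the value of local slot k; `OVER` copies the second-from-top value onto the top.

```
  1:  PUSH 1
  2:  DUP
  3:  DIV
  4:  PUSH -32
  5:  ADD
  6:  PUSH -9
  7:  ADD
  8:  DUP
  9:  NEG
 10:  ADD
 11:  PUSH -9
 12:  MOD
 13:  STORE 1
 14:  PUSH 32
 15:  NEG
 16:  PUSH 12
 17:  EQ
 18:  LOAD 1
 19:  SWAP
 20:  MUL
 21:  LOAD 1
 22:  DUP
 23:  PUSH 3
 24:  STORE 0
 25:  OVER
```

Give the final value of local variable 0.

PUSH 1    [1]
DUP       [1, 1]
DIV       [1]
PUSH -32  [1, -32]
ADD       [-31]
PUSH -9   [-31, -9]
ADD       [-40]
DUP       [-40, -40]
NEG       [-40, 40]
ADD       [0]
PUSH -9   [0, -9]
MOD       [0]
STORE 1   []
PUSH 32   [32]
NEG       [-32]
PUSH 12   [-32, 12]
EQ        [0]
LOAD 1    [0, 0]
SWAP      [0, 0]
MUL       [0]
LOAD 1    [0, 0]
DUP       [0, 0, 0]
PUSH 3    [0, 0, 0, 3]
STORE 0   [0, 0, 0]
OVER      [0, 0, 0, 0]

3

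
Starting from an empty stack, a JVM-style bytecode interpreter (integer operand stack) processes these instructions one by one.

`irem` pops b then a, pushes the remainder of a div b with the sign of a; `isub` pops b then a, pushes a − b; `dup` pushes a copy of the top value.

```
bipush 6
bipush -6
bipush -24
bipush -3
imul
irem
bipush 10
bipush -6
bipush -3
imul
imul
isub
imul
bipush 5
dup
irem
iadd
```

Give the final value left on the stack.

-1116

bipush 6   → [6]
bipush -6  → [6, -6]
bipush -24 → [6, -6, -24]
bipush -3  → [6, -6, -24, -3]
imul       → [6, -6, 72]
irem       → [6, -6]
bipush 10  → [6, -6, 10]
bipush -6  → [6, -6, 10, -6]
bipush -3  → [6, -6, 10, -6, -3]
imul       → [6, -6, 10, 18]
imul       → [6, -6, 180]
isub       → [6, -186]
imul       → [-1116]
bipush 5   → [-1116, 5]
dup        → [-1116, 5, 5]
irem       → [-1116, 0]
iadd       → [-1116]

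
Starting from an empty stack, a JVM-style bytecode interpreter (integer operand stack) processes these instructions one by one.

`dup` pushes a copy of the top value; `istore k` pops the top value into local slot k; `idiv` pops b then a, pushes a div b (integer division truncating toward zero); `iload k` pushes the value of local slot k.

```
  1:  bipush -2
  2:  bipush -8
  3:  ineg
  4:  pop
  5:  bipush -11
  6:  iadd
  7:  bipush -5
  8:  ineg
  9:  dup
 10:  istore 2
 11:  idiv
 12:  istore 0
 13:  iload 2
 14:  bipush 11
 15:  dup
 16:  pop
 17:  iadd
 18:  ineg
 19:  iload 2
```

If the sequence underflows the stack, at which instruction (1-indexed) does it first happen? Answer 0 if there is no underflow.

0

bipush -2  : [-2]
bipush -8  : [-2, -8]
ineg       : [-2, 8]
pop        : [-2]
bipush -11 : [-2, -11]
iadd       : [-13]
bipush -5  : [-13, -5]
ineg       : [-13, 5]
dup        : [-13, 5, 5]
istore 2   : [-13, 5]
idiv       : [-2]
istore 0   : []
iload 2    : [5]
bipush 11  : [5, 11]
dup        : [5, 11, 11]
pop        : [5, 11]
iadd       : [16]
ineg       : [-16]
iload 2    : [-16, 5]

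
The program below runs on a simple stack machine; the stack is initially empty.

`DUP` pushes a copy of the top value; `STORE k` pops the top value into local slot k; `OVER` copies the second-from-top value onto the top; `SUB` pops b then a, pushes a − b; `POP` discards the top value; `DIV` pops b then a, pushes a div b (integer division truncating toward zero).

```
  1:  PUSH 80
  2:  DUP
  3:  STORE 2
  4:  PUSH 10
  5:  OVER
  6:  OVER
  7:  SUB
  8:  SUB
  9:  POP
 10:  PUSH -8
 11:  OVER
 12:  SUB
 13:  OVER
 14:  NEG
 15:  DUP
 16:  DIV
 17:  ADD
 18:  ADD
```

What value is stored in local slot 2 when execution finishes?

PUSH 80 -> 80
DUP     -> 80 80
STORE 2 -> 80
PUSH 10 -> 80 10
OVER    -> 80 10 80
OVER    -> 80 10 80 10
SUB     -> 80 10 70
SUB     -> 80 -60
POP     -> 80
PUSH -8 -> 80 -8
OVER    -> 80 -8 80
SUB     -> 80 -88
OVER    -> 80 -88 80
NEG     -> 80 -88 -80
DUP     -> 80 -88 -80 -80
DIV     -> 80 -88 1
ADD     -> 80 -87
ADD     -> -7

80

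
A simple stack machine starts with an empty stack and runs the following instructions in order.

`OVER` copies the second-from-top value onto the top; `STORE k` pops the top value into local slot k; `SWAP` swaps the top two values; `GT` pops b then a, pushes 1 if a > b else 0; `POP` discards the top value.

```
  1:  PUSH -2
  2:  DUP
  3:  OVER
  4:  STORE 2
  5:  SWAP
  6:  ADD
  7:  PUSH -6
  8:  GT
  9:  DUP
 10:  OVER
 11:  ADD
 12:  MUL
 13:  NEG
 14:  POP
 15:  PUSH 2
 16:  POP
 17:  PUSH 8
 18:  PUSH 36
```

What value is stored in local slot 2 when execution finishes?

-2

PUSH -2 -> [-2]
DUP     -> [-2, -2]
OVER    -> [-2, -2, -2]
STORE 2 -> [-2, -2]
SWAP    -> [-2, -2]
ADD     -> [-4]
PUSH -6 -> [-4, -6]
GT      -> [1]
DUP     -> [1, 1]
OVER    -> [1, 1, 1]
ADD     -> [1, 2]
MUL     -> [2]
NEG     -> [-2]
POP     -> []
PUSH 2  -> [2]
POP     -> []
PUSH 8  -> [8]
PUSH 36 -> [8, 36]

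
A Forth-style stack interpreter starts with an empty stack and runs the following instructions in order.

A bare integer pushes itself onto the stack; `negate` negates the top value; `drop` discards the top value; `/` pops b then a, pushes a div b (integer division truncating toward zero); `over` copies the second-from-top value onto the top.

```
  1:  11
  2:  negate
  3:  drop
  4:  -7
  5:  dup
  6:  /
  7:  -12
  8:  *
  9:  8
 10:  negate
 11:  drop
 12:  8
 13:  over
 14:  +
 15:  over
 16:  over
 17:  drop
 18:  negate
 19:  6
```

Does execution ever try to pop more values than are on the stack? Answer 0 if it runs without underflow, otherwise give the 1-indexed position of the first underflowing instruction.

0

11     : 11
negate : -11
drop   : (empty)
-7     : -7
dup    : -7 -7
/      : 1
-12    : 1 -12
*      : -12
8      : -12 8
negate : -12 -8
drop   : -12
8      : -12 8
over   : -12 8 -12
+      : -12 -4
over   : -12 -4 -12
over   : -12 -4 -12 -4
drop   : -12 -4 -12
negate : -12 -4 12
6      : -12 -4 12 6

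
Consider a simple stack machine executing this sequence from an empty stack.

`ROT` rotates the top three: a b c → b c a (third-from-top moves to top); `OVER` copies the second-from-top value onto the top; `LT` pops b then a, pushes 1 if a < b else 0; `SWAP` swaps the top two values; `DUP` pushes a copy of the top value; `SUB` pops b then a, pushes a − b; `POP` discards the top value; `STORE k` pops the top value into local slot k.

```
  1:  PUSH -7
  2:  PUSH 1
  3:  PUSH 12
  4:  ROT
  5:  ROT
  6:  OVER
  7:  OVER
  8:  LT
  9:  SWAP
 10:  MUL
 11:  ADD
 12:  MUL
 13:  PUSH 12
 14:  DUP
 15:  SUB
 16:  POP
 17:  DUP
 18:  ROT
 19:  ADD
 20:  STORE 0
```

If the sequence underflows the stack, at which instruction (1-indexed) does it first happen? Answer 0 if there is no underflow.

PUSH -7 -> [-7]
PUSH 1  -> [-7, 1]
PUSH 12 -> [-7, 1, 12]
ROT     -> [1, 12, -7]
ROT     -> [12, -7, 1]
OVER    -> [12, -7, 1, -7]
OVER    -> [12, -7, 1, -7, 1]
LT      -> [12, -7, 1, 1]
SWAP    -> [12, -7, 1, 1]
MUL     -> [12, -7, 1]
ADD     -> [12, -6]
MUL     -> [-72]
PUSH 12 -> [-72, 12]
DUP     -> [-72, 12, 12]
SUB     -> [-72, 0]
POP     -> [-72]
DUP     -> [-72, -72]
ROT  — needs 3 operands, stack has 2 → underflow

18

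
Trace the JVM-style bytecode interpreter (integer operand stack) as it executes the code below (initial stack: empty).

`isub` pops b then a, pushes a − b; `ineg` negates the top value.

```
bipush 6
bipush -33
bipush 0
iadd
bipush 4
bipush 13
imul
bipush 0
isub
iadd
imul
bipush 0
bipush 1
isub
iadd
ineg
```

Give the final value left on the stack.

bipush 6    6
bipush -33  6 -33
bipush 0    6 -33 0
iadd        6 -33
bipush 4    6 -33 4
bipush 13   6 -33 4 13
imul        6 -33 52
bipush 0    6 -33 52 0
isub        6 -33 52
iadd        6 19
imul        114
bipush 0    114 0
bipush 1    114 0 1
isub        114 -1
iadd        113
ineg        -113

-113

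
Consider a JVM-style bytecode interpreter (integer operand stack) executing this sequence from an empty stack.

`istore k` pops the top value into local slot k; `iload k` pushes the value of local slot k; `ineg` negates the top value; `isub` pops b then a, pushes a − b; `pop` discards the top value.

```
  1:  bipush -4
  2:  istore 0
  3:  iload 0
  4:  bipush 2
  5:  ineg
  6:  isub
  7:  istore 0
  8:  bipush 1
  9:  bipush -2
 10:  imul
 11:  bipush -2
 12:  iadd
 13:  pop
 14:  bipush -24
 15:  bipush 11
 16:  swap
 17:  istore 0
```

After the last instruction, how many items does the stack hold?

1

bipush -4  → [-4]
istore 0   → []
iload 0    → [-4]
bipush 2   → [-4, 2]
ineg       → [-4, -2]
isub       → [-2]
istore 0   → []
bipush 1   → [1]
bipush -2  → [1, -2]
imul       → [-2]
bipush -2  → [-2, -2]
iadd       → [-4]
pop        → []
bipush -24 → [-24]
bipush 11  → [-24, 11]
swap       → [11, -24]
istore 0   → [11]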